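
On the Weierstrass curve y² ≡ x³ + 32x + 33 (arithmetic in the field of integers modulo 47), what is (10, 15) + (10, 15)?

(35, 6)

tangent at (10, 15): λ = (3·10² + 32)/(2·15) ≡ 3/30. 30⁻¹ ≡ 11 (mod 47), so λ ≡ 3·11 ≡ 33.
  x = λ² - 10 - 10 = 1089 - 20 ≡ 35; y = λ·(10 - 35) - 15 ≡ 6. → (35, 6)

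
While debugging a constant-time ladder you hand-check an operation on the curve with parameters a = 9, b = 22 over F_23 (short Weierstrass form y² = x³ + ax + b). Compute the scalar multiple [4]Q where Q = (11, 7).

Double-and-add on 4 = (100)₂. Start with Q = (11, 7) for the leading 1-bit.
double: tangent at (11, 7): λ = (3·11² + 9)/(2·7) ≡ 4/14. 14⁻¹ ≡ 5 (mod 23), so λ ≡ 4·5 ≡ 20.
  x = λ² - 11 - 11 = 400 - 22 ≡ 10; y = λ·(11 - 10) - 7 ≡ 13. → (10, 13)
double: tangent at (10, 13): λ = (3·10² + 9)/(2·13) ≡ 10/3. 3⁻¹ ≡ 8 (mod 23) since 3·8 = 24 ≡ 1, so λ ≡ 10·8 ≡ 11.
  x = λ² - 10 - 10 = 121 - 20 ≡ 9; y = λ·(10 - 9) - 13 ≡ 21. → (9, 21)

(9, 21)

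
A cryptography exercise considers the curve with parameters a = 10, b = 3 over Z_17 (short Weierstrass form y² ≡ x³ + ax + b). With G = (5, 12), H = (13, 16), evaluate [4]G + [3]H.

First 4G:
Repeated addition: build up to 4G.
2G: tangent at (5, 12): λ = (3·5² + 10)/(2·12) ≡ 0/7. 7⁻¹ ≡ 5 (mod 17) since 7·5 = 35 ≡ 1, so λ ≡ 0·5 ≡ 0.
  x = λ² - 5 - 5 = 0 - 10 ≡ 7; y = λ·(5 - 7) - 12 ≡ 5. → (7, 5)
3G: (7, 5) + (5, 12). λ = (12 - 5)/(5 - 7) ≡ 7/15 mod 17. 15⁻¹ ≡ 8 (mod 17), so λ ≡ 5.
  x = λ² - 7 - 5 = 25 - 12 ≡ 13; y = λ·(7 - 13) - 5 ≡ 16. → (13, 16)
4G: (13, 16) + (5, 12). λ = (12 - 16)/(5 - 13) ≡ 13/9 mod 17. 9⁻¹ ≡ 2 (mod 17), so λ ≡ 9.
  x = λ² - 13 - 5 = 81 - 18 ≡ 12; y = λ·(13 - 12) - 16 ≡ 10. → (12, 10)
4G = (12, 10).
Next 3H:
Repeated addition: build up to 3H.
2H: tangent at (13, 16): λ = (3·13² + 10)/(2·16) ≡ 7/15. 15⁻¹ ≡ 8 (mod 17), so λ ≡ 7·8 ≡ 5.
  x = λ² - 13 - 13 = 25 - 26 ≡ 16; y = λ·(13 - 16) - 16 ≡ 3. → (16, 3)
3H: (16, 3) + (13, 16). λ = (16 - 3)/(13 - 16) ≡ 13/14 mod 17. 14⁻¹ ≡ 11 (mod 17), so λ ≡ 7.
  x = λ² - 16 - 13 = 49 - 29 ≡ 3; y = λ·(16 - 3) - 3 ≡ 3. → (3, 3)
3H = (3, 3).
Finally 4G + 3H:
(12, 10) + (3, 3). λ = (3 - 10)/(3 - 12) ≡ 10/8 mod 17. 8⁻¹ ≡ 15 (mod 17) since 8·15 = 120 ≡ 1, so λ ≡ 14.
  x = λ² - 12 - 3 = 196 - 15 ≡ 11; y = λ·(12 - 11) - 10 ≡ 4. → (11, 4)

(11, 4)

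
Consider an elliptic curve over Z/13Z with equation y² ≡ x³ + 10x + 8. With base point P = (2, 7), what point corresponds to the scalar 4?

Repeated addition: build up to 4P.
2P: tangent at (2, 7): λ = (3·2² + 10)/(2·7) ≡ 9/1. 1⁻¹ ≡ 1 (mod 13) since 1·1 = 1 ≡ 1, so λ ≡ 9·1 ≡ 9.
  x = λ² - 2 - 2 = 81 - 4 ≡ 12; y = λ·(2 - 12) - 7 ≡ 7. → (12, 7)
3P: (12, 7) + (2, 7). λ = (7 - 7)/(2 - 12) ≡ 0/3 mod 13. 3⁻¹ ≡ 9 (mod 13), so λ ≡ 0.
  x = λ² - 12 - 2 = 0 - 14 ≡ 12; y = λ·(12 - 12) - 7 ≡ 6. → (12, 6)
4P: (12, 6) + (2, 7). λ = (7 - 6)/(2 - 12) ≡ 1/3 mod 13. 3⁻¹ ≡ 9 (mod 13) since 3·9 = 27 ≡ 1, so λ ≡ 9.
  x = λ² - 12 - 2 = 81 - 14 ≡ 2; y = λ·(12 - 2) - 6 ≡ 6. → (2, 6)

(2, 6)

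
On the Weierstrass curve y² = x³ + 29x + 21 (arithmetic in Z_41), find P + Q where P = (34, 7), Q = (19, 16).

(31, 24)

(34, 7) + (19, 16). λ = (16 - 7)/(19 - 34) ≡ 9/26 mod 41. 26⁻¹ ≡ 30 (mod 41), so λ ≡ 24.
  x = λ² - 34 - 19 = 576 - 53 ≡ 31; y = λ·(34 - 31) - 7 ≡ 24. → (31, 24)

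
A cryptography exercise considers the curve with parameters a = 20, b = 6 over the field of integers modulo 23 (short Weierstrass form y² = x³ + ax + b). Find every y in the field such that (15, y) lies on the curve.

1, 22

x³ + 20x + 6 = 3681 ≡ 1 (mod 23).
Square roots of 1 mod 23: 1 and 22 (since 1² = 1 ≡ 1).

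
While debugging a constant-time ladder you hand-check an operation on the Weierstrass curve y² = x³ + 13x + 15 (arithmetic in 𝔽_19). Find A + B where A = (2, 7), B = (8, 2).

(6, 9)

(2, 7) + (8, 2). λ = (2 - 7)/(8 - 2) ≡ 14/6 mod 19. 6⁻¹ ≡ 16 (mod 19), so λ ≡ 15.
  x = λ² - 2 - 8 = 225 - 10 ≡ 6; y = λ·(2 - 6) - 7 ≡ 9. → (6, 9)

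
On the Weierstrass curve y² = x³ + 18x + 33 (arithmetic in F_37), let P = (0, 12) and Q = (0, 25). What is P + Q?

The two points share x = 0 and their y-coordinates satisfy 12 + 25 ≡ 0 (mod 37), so they are inverses. Their sum is 𝒪.

O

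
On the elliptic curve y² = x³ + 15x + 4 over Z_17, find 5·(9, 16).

(9, 16)

Write P = (9, 16).
Repeated addition: build up to 5P.
2P: tangent at (9, 16): λ = (3·9² + 15)/(2·16) ≡ 3/15. 15⁻¹ ≡ 8 (mod 17), so λ ≡ 3·8 ≡ 7.
  x = λ² - 9 - 9 = 49 - 18 ≡ 14; y = λ·(9 - 14) - 16 ≡ 0. → (14, 0)
3P: (14, 0) + (9, 16). λ = (16 - 0)/(9 - 14) ≡ 16/12 mod 17. 12⁻¹ ≡ 10 (mod 17), so λ ≡ 7.
  x = λ² - 14 - 9 = 49 - 23 ≡ 9; y = λ·(14 - 9) - 0 ≡ 1. → (9, 1)
4P: (9, 1) + (9, 16): same x and y₁ ≡ -y₂, so the sum is 𝒪.
5P: 𝒪 + (9, 16) = (9, 16) (identity).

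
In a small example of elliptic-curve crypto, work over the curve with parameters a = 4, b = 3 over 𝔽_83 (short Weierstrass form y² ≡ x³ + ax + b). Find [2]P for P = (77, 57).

tangent at (77, 57): λ = (3·77² + 4)/(2·57) ≡ 29/31. 31⁻¹ ≡ 75 (mod 83) since 31·75 = 2325 ≡ 1, so λ ≡ 29·75 ≡ 17.
  x = λ² - 77 - 77 = 289 - 154 ≡ 52; y = λ·(77 - 52) - 57 ≡ 36. → (52, 36)

(52, 36)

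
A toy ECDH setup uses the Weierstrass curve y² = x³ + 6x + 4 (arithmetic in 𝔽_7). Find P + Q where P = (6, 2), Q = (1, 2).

(6, 2) + (1, 2). λ = (2 - 2)/(1 - 6) ≡ 0/2 mod 7. 2⁻¹ ≡ 4 (mod 7), so λ ≡ 0.
  x = λ² - 6 - 1 = 0 - 7 ≡ 0; y = λ·(6 - 0) - 2 ≡ 5. → (0, 5)

(0, 5)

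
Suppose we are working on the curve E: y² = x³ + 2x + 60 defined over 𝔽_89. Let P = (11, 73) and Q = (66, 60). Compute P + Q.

(11, 73) + (66, 60). λ = (60 - 73)/(66 - 11) ≡ 76/55 mod 89. 55⁻¹ ≡ 34 (mod 89) since 55·34 = 1870 ≡ 1, so λ ≡ 3.
  x = λ² - 11 - 66 = 9 - 77 ≡ 21; y = λ·(11 - 21) - 73 ≡ 75. → (21, 75)

(21, 75)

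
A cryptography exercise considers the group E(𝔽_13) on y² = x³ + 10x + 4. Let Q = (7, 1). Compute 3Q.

Repeated addition: build up to 3Q.
2Q: tangent at (7, 1): λ = (3·7² + 10)/(2·1) ≡ 1/2. 2⁻¹ ≡ 7 (mod 13), so λ ≡ 1·7 ≡ 7.
  x = λ² - 7 - 7 = 49 - 14 ≡ 9; y = λ·(7 - 9) - 1 ≡ 11. → (9, 11)
3Q: (9, 11) + (7, 1). λ = (1 - 11)/(7 - 9) ≡ 3/11 mod 13. 11⁻¹ ≡ 6 (mod 13), so λ ≡ 5.
  x = λ² - 9 - 7 = 25 - 16 ≡ 9; y = λ·(9 - 9) - 11 ≡ 2. → (9, 2)

(9, 2)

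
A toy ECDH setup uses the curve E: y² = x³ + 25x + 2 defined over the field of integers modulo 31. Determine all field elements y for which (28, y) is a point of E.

x³ + 25x + 2 = 22654 ≡ 24 (mod 31).
24 is a non-residue mod 31; no y exists.

none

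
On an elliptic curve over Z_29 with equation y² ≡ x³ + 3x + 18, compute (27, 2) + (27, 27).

The two points share x = 27 and their y-coordinates satisfy 2 + 27 ≡ 0 (mod 29), so they are inverses. Their sum is 𝒪.

O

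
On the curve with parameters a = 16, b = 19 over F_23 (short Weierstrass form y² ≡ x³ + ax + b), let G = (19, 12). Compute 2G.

tangent at (19, 12): λ = (3·19² + 16)/(2·12) ≡ 18/1. 1⁻¹ ≡ 1 (mod 23) since 1·1 = 1 ≡ 1, so λ ≡ 18·1 ≡ 18.
  x = λ² - 19 - 19 = 324 - 38 ≡ 10; y = λ·(19 - 10) - 12 ≡ 12. → (10, 12)

(10, 12)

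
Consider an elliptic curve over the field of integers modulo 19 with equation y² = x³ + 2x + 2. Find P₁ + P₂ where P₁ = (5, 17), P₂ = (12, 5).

(5, 17) + (12, 5). λ = (5 - 17)/(12 - 5) ≡ 7/7 mod 19. 7⁻¹ ≡ 11 (mod 19) since 7·11 = 77 ≡ 1, so λ ≡ 1.
  x = λ² - 5 - 12 = 1 - 17 ≡ 3; y = λ·(5 - 3) - 17 ≡ 4. → (3, 4)

(3, 4)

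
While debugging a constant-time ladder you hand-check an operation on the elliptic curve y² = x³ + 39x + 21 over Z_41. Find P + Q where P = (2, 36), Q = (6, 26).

(29, 11)

(2, 36) + (6, 26). λ = (26 - 36)/(6 - 2) ≡ 31/4 mod 41. 4⁻¹ ≡ 31 (mod 41) since 4·31 = 124 ≡ 1, so λ ≡ 18.
  x = λ² - 2 - 6 = 324 - 8 ≡ 29; y = λ·(2 - 29) - 36 ≡ 11. → (29, 11)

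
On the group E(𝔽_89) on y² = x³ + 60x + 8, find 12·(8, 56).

(24, 63)

Write Q = (8, 56).
Double-and-add on 12 = (1100)₂. Start with Q = (8, 56) for the leading 1-bit.
double: tangent at (8, 56): λ = (3·8² + 60)/(2·56) ≡ 74/23. 23⁻¹ ≡ 31 (mod 89), so λ ≡ 74·31 ≡ 69.
  x = λ² - 8 - 8 = 4761 - 16 ≡ 28; y = λ·(8 - 28) - 56 ≡ 77. → (28, 77)
add Q: (28, 77) + (8, 56). λ = (56 - 77)/(8 - 28) ≡ 68/69 mod 89. 69⁻¹ ≡ 40 (mod 89) since 69·40 = 2760 ≡ 1, so λ ≡ 50.
  x = λ² - 28 - 8 = 2500 - 36 ≡ 61; y = λ·(28 - 61) - 77 ≡ 53. → (61, 53)
double: tangent at (61, 53): λ = (3·61² + 60)/(2·53) ≡ 9/17. 17⁻¹ ≡ 21 (mod 89) since 17·21 = 357 ≡ 1, so λ ≡ 9·21 ≡ 11.
  x = λ² - 61 - 61 = 121 - 122 ≡ 88; y = λ·(61 - 88) - 53 ≡ 6. → (88, 6)
double: tangent at (88, 6): λ = (3·88² + 60)/(2·6) ≡ 63/12. 12⁻¹ ≡ 52 (mod 89) since 12·52 = 624 ≡ 1, so λ ≡ 63·52 ≡ 72.
  x = λ² - 88 - 88 = 5184 - 176 ≡ 24; y = λ·(88 - 24) - 6 ≡ 63. → (24, 63)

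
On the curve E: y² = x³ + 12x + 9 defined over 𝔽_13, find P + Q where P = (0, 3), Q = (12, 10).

(11, 9)

(0, 3) + (12, 10). λ = (10 - 3)/(12 - 0) ≡ 7/12 mod 13. 12⁻¹ ≡ 12 (mod 13), so λ ≡ 6.
  x = λ² - 0 - 12 = 36 - 12 ≡ 11; y = λ·(0 - 11) - 3 ≡ 9. → (11, 9)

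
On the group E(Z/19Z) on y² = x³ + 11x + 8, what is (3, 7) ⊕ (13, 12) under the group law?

(3, 7) + (13, 12). λ = (12 - 7)/(13 - 3) ≡ 5/10 mod 19. 10⁻¹ ≡ 2 (mod 19), so λ ≡ 10.
  x = λ² - 3 - 13 = 100 - 16 ≡ 8; y = λ·(3 - 8) - 7 ≡ 0. → (8, 0)

(8, 0)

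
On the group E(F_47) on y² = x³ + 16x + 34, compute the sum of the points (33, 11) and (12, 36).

(33, 11) + (12, 36). λ = (36 - 11)/(12 - 33) ≡ 25/26 mod 47. 26⁻¹ ≡ 38 (mod 47), so λ ≡ 10.
  x = λ² - 33 - 12 = 100 - 45 ≡ 8; y = λ·(33 - 8) - 11 ≡ 4. → (8, 4)

(8, 4)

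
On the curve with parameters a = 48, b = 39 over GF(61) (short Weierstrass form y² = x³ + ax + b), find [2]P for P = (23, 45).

tangent at (23, 45): λ = (3·23² + 48)/(2·45) ≡ 49/29. 29⁻¹ ≡ 40 (mod 61), so λ ≡ 49·40 ≡ 8.
  x = λ² - 23 - 23 = 64 - 46 ≡ 18; y = λ·(23 - 18) - 45 ≡ 56. → (18, 56)

(18, 56)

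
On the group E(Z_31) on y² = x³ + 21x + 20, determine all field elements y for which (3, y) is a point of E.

x³ + 21x + 20 = 110 ≡ 17 (mod 31).
17 is a non-residue mod 31; no y exists.

none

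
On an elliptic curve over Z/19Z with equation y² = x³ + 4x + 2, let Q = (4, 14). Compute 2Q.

(16, 18)

tangent at (4, 14): λ = (3·4² + 4)/(2·14) ≡ 14/9. 9⁻¹ ≡ 17 (mod 19), so λ ≡ 14·17 ≡ 10.
  x = λ² - 4 - 4 = 100 - 8 ≡ 16; y = λ·(4 - 16) - 14 ≡ 18. → (16, 18)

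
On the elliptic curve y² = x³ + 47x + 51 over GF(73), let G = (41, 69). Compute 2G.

tangent at (41, 69): λ = (3·41² + 47)/(2·69) ≡ 53/65. 65⁻¹ ≡ 9 (mod 73), so λ ≡ 53·9 ≡ 39.
  x = λ² - 41 - 41 = 1521 - 82 ≡ 52; y = λ·(41 - 52) - 69 ≡ 13. → (52, 13)

(52, 13)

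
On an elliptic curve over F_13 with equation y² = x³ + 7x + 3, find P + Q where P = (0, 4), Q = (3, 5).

(0, 4) + (3, 5). λ = (5 - 4)/(3 - 0) ≡ 1/3 mod 13. 3⁻¹ ≡ 9 (mod 13), so λ ≡ 9.
  x = λ² - 0 - 3 = 81 - 3 ≡ 0; y = λ·(0 - 0) - 4 ≡ 9. → (0, 9)

(0, 9)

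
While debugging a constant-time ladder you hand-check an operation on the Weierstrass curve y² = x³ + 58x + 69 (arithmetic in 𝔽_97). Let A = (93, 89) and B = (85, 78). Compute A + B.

(77, 30)

(93, 89) + (85, 78). λ = (78 - 89)/(85 - 93) ≡ 86/89 mod 97. 89⁻¹ ≡ 12 (mod 97), so λ ≡ 62.
  x = λ² - 93 - 85 = 3844 - 178 ≡ 77; y = λ·(93 - 77) - 89 ≡ 30. → (77, 30)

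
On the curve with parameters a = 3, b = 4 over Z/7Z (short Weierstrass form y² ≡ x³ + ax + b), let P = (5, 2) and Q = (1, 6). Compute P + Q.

(5, 2) + (1, 6). λ = (6 - 2)/(1 - 5) ≡ 4/3 mod 7. 3⁻¹ ≡ 5 (mod 7), so λ ≡ 6.
  x = λ² - 5 - 1 = 36 - 6 ≡ 2; y = λ·(5 - 2) - 2 ≡ 2. → (2, 2)

(2, 2)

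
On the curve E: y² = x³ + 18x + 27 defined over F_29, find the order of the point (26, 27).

9

2P: tangent at (26, 27): λ = (3·26² + 18)/(2·27) ≡ 16/25. 25⁻¹ ≡ 7 (mod 29), so λ ≡ 16·7 ≡ 25.
  x = λ² - 26 - 26 = 625 - 52 ≡ 22; y = λ·(26 - 22) - 27 ≡ 15. → (22, 15)
3P: (22, 15) + (26, 27). λ = (27 - 15)/(26 - 22) ≡ 12/4 mod 29. 4⁻¹ ≡ 22 (mod 29), so λ ≡ 3.
  x = λ² - 22 - 26 = 9 - 48 ≡ 19; y = λ·(22 - 19) - 15 ≡ 23. → (19, 23)
4P: (19, 23) + (26, 27). λ = (27 - 23)/(26 - 19) ≡ 4/7 mod 29. 7⁻¹ ≡ 25 (mod 29), so λ ≡ 13.
  x = λ² - 19 - 26 = 169 - 45 ≡ 8; y = λ·(19 - 8) - 23 ≡ 4. → (8, 4)
5P: (8, 4) + (26, 27). λ = (27 - 4)/(26 - 8) ≡ 23/18 mod 29. 18⁻¹ ≡ 21 (mod 29) since 18·21 = 378 ≡ 1, so λ ≡ 19.
  x = λ² - 8 - 26 = 361 - 34 ≡ 8; y = λ·(8 - 8) - 4 ≡ 25. → (8, 25)
6P: (8, 25) + (26, 27). λ = (27 - 25)/(26 - 8) ≡ 2/18 mod 29. 18⁻¹ ≡ 21 (mod 29), so λ ≡ 13.
  x = λ² - 8 - 26 = 169 - 34 ≡ 19; y = λ·(8 - 19) - 25 ≡ 6. → (19, 6)
7P: (19, 6) + (26, 27). λ = (27 - 6)/(26 - 19) ≡ 21/7 mod 29. 7⁻¹ ≡ 25 (mod 29), so λ ≡ 3.
  x = λ² - 19 - 26 = 9 - 45 ≡ 22; y = λ·(19 - 22) - 6 ≡ 14. → (22, 14)
8P: (22, 14) + (26, 27). λ = (27 - 14)/(26 - 22) ≡ 13/4 mod 29. 4⁻¹ ≡ 22 (mod 29), so λ ≡ 25.
  x = λ² - 22 - 26 = 625 - 48 ≡ 26; y = λ·(22 - 26) - 14 ≡ 2. → (26, 2)
9P: (26, 2) + (26, 27): same x and y₁ ≡ -y₂, so the sum is 𝒪.
9P = 𝒪, so the order is 9.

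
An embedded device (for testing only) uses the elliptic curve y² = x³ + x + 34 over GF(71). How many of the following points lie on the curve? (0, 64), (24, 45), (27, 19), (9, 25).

2

(0, 64): 64² ≡ 49, rhs ≡ 34 → off.
(24, 45): 45² ≡ 37, rhs ≡ 37 → on.
(27, 19): 19² ≡ 6, rhs ≡ 6 → on.
(9, 25): 25² ≡ 57, rhs ≡ 62 → off.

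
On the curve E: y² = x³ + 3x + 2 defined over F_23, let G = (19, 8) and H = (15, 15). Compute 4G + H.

(0, 18)

First 4G:
Repeated addition: build up to 4G.
2G: tangent at (19, 8): λ = (3·19² + 3)/(2·8) ≡ 5/16. 16⁻¹ ≡ 13 (mod 23) since 16·13 = 208 ≡ 1, so λ ≡ 5·13 ≡ 19.
  x = λ² - 19 - 19 = 361 - 38 ≡ 1; y = λ·(19 - 1) - 8 ≡ 12. → (1, 12)
3G: (1, 12) + (19, 8). λ = (8 - 12)/(19 - 1) ≡ 19/18 mod 23. 18⁻¹ ≡ 9 (mod 23) since 18·9 = 162 ≡ 1, so λ ≡ 10.
  x = λ² - 1 - 19 = 100 - 20 ≡ 11; y = λ·(1 - 11) - 12 ≡ 3. → (11, 3)
4G: (11, 3) + (19, 8). λ = (8 - 3)/(19 - 11) ≡ 5/8 mod 23. 8⁻¹ ≡ 3 (mod 23) since 8·3 = 24 ≡ 1, so λ ≡ 15.
  x = λ² - 11 - 19 = 225 - 30 ≡ 11; y = λ·(11 - 11) - 3 ≡ 20. → (11, 20)
4G = (11, 20).
Finally 4G + H:
(11, 20) + (15, 15). λ = (15 - 20)/(15 - 11) ≡ 18/4 mod 23. 4⁻¹ ≡ 6 (mod 23), so λ ≡ 16.
  x = λ² - 11 - 15 = 256 - 26 ≡ 0; y = λ·(11 - 0) - 20 ≡ 18. → (0, 18)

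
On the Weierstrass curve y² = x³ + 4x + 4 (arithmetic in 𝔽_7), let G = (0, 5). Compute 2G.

(1, 3)

tangent at (0, 5): λ = (3·0² + 4)/(2·5) ≡ 4/3. 3⁻¹ ≡ 5 (mod 7), so λ ≡ 4·5 ≡ 6.
  x = λ² - 0 - 0 = 36 - 0 ≡ 1; y = λ·(0 - 1) - 5 ≡ 3. → (1, 3)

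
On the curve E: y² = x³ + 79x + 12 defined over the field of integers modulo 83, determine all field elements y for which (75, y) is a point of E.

14, 69

x³ + 79x + 12 = 427812 ≡ 30 (mod 83).
Square roots of 30 mod 83: 14 and 69 (since 14² = 196 ≡ 30).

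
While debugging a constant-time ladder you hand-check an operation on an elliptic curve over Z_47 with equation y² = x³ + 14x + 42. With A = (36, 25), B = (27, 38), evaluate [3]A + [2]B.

(25, 15)

First 3A:
Repeated addition: build up to 3A.
2A: tangent at (36, 25): λ = (3·36² + 14)/(2·25) ≡ 1/3. 3⁻¹ ≡ 16 (mod 47) since 3·16 = 48 ≡ 1, so λ ≡ 1·16 ≡ 16.
  x = λ² - 36 - 36 = 256 - 72 ≡ 43; y = λ·(36 - 43) - 25 ≡ 4. → (43, 4)
3A: (43, 4) + (36, 25). λ = (25 - 4)/(36 - 43) ≡ 21/40 mod 47. 40⁻¹ ≡ 20 (mod 47) since 40·20 = 800 ≡ 1, so λ ≡ 44.
  x = λ² - 43 - 36 = 1936 - 79 ≡ 24; y = λ·(43 - 24) - 4 ≡ 33. → (24, 33)
3A = (24, 33).
Next 2B:
Repeated addition: build up to 2B.
2B: tangent at (27, 38): λ = (3·27² + 14)/(2·38) ≡ 39/29. 29⁻¹ ≡ 13 (mod 47), so λ ≡ 39·13 ≡ 37.
  x = λ² - 27 - 27 = 1369 - 54 ≡ 46; y = λ·(27 - 46) - 38 ≡ 11. → (46, 11)
2B = (46, 11).
Finally 3A + 2B:
(24, 33) + (46, 11). λ = (11 - 33)/(46 - 24) ≡ 25/22 mod 47. 22⁻¹ ≡ 15 (mod 47), so λ ≡ 46.
  x = λ² - 24 - 46 = 2116 - 70 ≡ 25; y = λ·(24 - 25) - 33 ≡ 15. → (25, 15)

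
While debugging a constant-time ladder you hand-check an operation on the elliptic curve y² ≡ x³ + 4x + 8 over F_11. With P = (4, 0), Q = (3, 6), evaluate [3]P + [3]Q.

(9, 5)

First 3P:
Repeated addition: build up to 3P.
2P: (4, 0) + (4, 0): same x and y₁ ≡ -y₂, so the sum is the point at infinity.
3P: the point at infinity + (4, 0) = (4, 0) (identity).
3P = (4, 0).
Next 3Q:
Repeated addition: build up to 3Q.
2Q: tangent at (3, 6): λ = (3·3² + 4)/(2·6) ≡ 9/1. 1⁻¹ ≡ 1 (mod 11), so λ ≡ 9·1 ≡ 9.
  x = λ² - 3 - 3 = 81 - 6 ≡ 9; y = λ·(3 - 9) - 6 ≡ 6. → (9, 6)
3Q: (9, 6) + (3, 6). λ = (6 - 6)/(3 - 9) ≡ 0/5 mod 11. 5⁻¹ ≡ 9 (mod 11) since 5·9 = 45 ≡ 1, so λ ≡ 0.
  x = λ² - 9 - 3 = 0 - 12 ≡ 10; y = λ·(9 - 10) - 6 ≡ 5. → (10, 5)
3Q = (10, 5).
Finally 3P + 3Q:
(4, 0) + (10, 5). λ = (5 - 0)/(10 - 4) ≡ 5/6 mod 11. 6⁻¹ ≡ 2 (mod 11) since 6·2 = 12 ≡ 1, so λ ≡ 10.
  x = λ² - 4 - 10 = 100 - 14 ≡ 9; y = λ·(4 - 9) - 0 ≡ 5. → (9, 5)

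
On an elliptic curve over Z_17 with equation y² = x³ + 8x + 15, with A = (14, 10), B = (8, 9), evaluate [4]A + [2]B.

(9, 0)

First 4A:
Repeated addition: build up to 4A.
2A: tangent at (14, 10): λ = (3·14² + 8)/(2·10) ≡ 1/3. 3⁻¹ ≡ 6 (mod 17), so λ ≡ 1·6 ≡ 6.
  x = λ² - 14 - 14 = 36 - 28 ≡ 8; y = λ·(14 - 8) - 10 ≡ 9. → (8, 9)
3A: (8, 9) + (14, 10). λ = (10 - 9)/(14 - 8) ≡ 1/6 mod 17. 6⁻¹ ≡ 3 (mod 17) since 6·3 = 18 ≡ 1, so λ ≡ 3.
  x = λ² - 8 - 14 = 9 - 22 ≡ 4; y = λ·(8 - 4) - 9 ≡ 3. → (4, 3)
4A: (4, 3) + (14, 10). λ = (10 - 3)/(14 - 4) ≡ 7/10 mod 17. 10⁻¹ ≡ 12 (mod 17), so λ ≡ 16.
  x = λ² - 4 - 14 = 256 - 18 ≡ 0; y = λ·(4 - 0) - 3 ≡ 10. → (0, 10)
4A = (0, 10).
Next 2B:
Repeated addition: build up to 2B.
2B: tangent at (8, 9): λ = (3·8² + 8)/(2·9) ≡ 13/1. 1⁻¹ ≡ 1 (mod 17), so λ ≡ 13·1 ≡ 13.
  x = λ² - 8 - 8 = 169 - 16 ≡ 0; y = λ·(8 - 0) - 9 ≡ 10. → (0, 10)
2B = (0, 10).
Finally 4A + 2B:
tangent at (0, 10): λ = (3·0² + 8)/(2·10) ≡ 8/3. 3⁻¹ ≡ 6 (mod 17) since 3·6 = 18 ≡ 1, so λ ≡ 8·6 ≡ 14.
  x = λ² - 0 - 0 = 196 - 0 ≡ 9; y = λ·(0 - 9) - 10 ≡ 0. → (9, 0)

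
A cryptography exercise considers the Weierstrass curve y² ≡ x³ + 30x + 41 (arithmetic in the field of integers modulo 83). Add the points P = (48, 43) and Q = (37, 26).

(34, 39)

(48, 43) + (37, 26). λ = (26 - 43)/(37 - 48) ≡ 66/72 mod 83. 72⁻¹ ≡ 15 (mod 83), so λ ≡ 77.
  x = λ² - 48 - 37 = 5929 - 85 ≡ 34; y = λ·(48 - 34) - 43 ≡ 39. → (34, 39)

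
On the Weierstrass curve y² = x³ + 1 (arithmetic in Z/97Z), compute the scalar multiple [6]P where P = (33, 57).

Repeated addition: build up to 6P.
2P: tangent at (33, 57): λ = (3·33² + 0)/(2·57) ≡ 66/17. 17⁻¹ ≡ 40 (mod 97), so λ ≡ 66·40 ≡ 21.
  x = λ² - 33 - 33 = 441 - 66 ≡ 84; y = λ·(33 - 84) - 57 ≡ 36. → (84, 36)
3P: (84, 36) + (33, 57). λ = (57 - 36)/(33 - 84) ≡ 21/46 mod 97. 46⁻¹ ≡ 19 (mod 97), so λ ≡ 11.
  x = λ² - 84 - 33 = 121 - 117 ≡ 4; y = λ·(84 - 4) - 36 ≡ 68. → (4, 68)
4P: (4, 68) + (33, 57). λ = (57 - 68)/(33 - 4) ≡ 86/29 mod 97. 29⁻¹ ≡ 87 (mod 97), so λ ≡ 13.
  x = λ² - 4 - 33 = 169 - 37 ≡ 35; y = λ·(4 - 35) - 68 ≡ 14. → (35, 14)
5P: (35, 14) + (33, 57). λ = (57 - 14)/(33 - 35) ≡ 43/95 mod 97. 95⁻¹ ≡ 48 (mod 97), so λ ≡ 27.
  x = λ² - 35 - 33 = 729 - 68 ≡ 79; y = λ·(35 - 79) - 14 ≡ 59. → (79, 59)
6P: (79, 59) + (33, 57). λ = (57 - 59)/(33 - 79) ≡ 95/51 mod 97. 51⁻¹ ≡ 78 (mod 97) since 51·78 = 3978 ≡ 1, so λ ≡ 38.
  x = λ² - 79 - 33 = 1444 - 112 ≡ 71; y = λ·(79 - 71) - 59 ≡ 51. → (71, 51)

(71, 51)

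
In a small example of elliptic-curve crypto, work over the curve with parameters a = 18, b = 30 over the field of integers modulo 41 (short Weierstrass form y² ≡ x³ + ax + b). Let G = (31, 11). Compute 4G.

(36, 26)

Repeated addition: build up to 4G.
2G: tangent at (31, 11): λ = (3·31² + 18)/(2·11) ≡ 31/22. 22⁻¹ ≡ 28 (mod 41), so λ ≡ 31·28 ≡ 7.
  x = λ² - 31 - 31 = 49 - 62 ≡ 28; y = λ·(31 - 28) - 11 ≡ 10. → (28, 10)
3G: (28, 10) + (31, 11). λ = (11 - 10)/(31 - 28) ≡ 1/3 mod 41. 3⁻¹ ≡ 14 (mod 41), so λ ≡ 14.
  x = λ² - 28 - 31 = 196 - 59 ≡ 14; y = λ·(28 - 14) - 10 ≡ 22. → (14, 22)
4G: (14, 22) + (31, 11). λ = (11 - 22)/(31 - 14) ≡ 30/17 mod 41. 17⁻¹ ≡ 29 (mod 41), so λ ≡ 9.
  x = λ² - 14 - 31 = 81 - 45 ≡ 36; y = λ·(14 - 36) - 22 ≡ 26. → (36, 26)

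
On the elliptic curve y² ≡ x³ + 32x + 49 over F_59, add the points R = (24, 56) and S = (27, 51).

(24, 56) + (27, 51). λ = (51 - 56)/(27 - 24) ≡ 54/3 mod 59. 3⁻¹ ≡ 20 (mod 59) since 3·20 = 60 ≡ 1, so λ ≡ 18.
  x = λ² - 24 - 27 = 324 - 51 ≡ 37; y = λ·(24 - 37) - 56 ≡ 5. → (37, 5)

(37, 5)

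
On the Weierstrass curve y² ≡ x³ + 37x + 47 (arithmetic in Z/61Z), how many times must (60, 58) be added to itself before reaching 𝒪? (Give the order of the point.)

3

2P: tangent at (60, 58): λ = (3·60² + 37)/(2·58) ≡ 40/55. 55⁻¹ ≡ 10 (mod 61), so λ ≡ 40·10 ≡ 34.
  x = λ² - 60 - 60 = 1156 - 120 ≡ 60; y = λ·(60 - 60) - 58 ≡ 3. → (60, 3)
3P: (60, 3) + (60, 58): same x and y₁ ≡ -y₂, so the sum is 𝒪.
3P = 𝒪, so the order is 3.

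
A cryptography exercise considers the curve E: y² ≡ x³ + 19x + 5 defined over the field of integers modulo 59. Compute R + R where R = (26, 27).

tangent at (26, 27): λ = (3·26² + 19)/(2·27) ≡ 41/54. 54⁻¹ ≡ 47 (mod 59), so λ ≡ 41·47 ≡ 39.
  x = λ² - 26 - 26 = 1521 - 52 ≡ 53; y = λ·(26 - 53) - 27 ≡ 41. → (53, 41)

(53, 41)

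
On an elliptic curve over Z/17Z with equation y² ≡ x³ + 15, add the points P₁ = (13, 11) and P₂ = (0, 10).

(13, 11) + (0, 10). λ = (10 - 11)/(0 - 13) ≡ 16/4 mod 17. 4⁻¹ ≡ 13 (mod 17) since 4·13 = 52 ≡ 1, so λ ≡ 4.
  x = λ² - 13 - 0 = 16 - 13 ≡ 3; y = λ·(13 - 3) - 11 ≡ 12. → (3, 12)

(3, 12)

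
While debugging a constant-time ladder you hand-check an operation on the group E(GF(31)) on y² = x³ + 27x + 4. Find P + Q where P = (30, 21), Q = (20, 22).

(21, 6)

(30, 21) + (20, 22). λ = (22 - 21)/(20 - 30) ≡ 1/21 mod 31. 21⁻¹ ≡ 3 (mod 31) since 21·3 = 63 ≡ 1, so λ ≡ 3.
  x = λ² - 30 - 20 = 9 - 50 ≡ 21; y = λ·(30 - 21) - 21 ≡ 6. → (21, 6)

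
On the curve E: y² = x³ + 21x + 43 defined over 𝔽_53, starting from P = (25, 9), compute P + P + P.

(41, 36)

Repeated addition: build up to 3P.
2P: tangent at (25, 9): λ = (3·25² + 21)/(2·9) ≡ 41/18. 18⁻¹ ≡ 3 (mod 53), so λ ≡ 41·3 ≡ 17.
  x = λ² - 25 - 25 = 289 - 50 ≡ 27; y = λ·(25 - 27) - 9 ≡ 10. → (27, 10)
3P: (27, 10) + (25, 9). λ = (9 - 10)/(25 - 27) ≡ 52/51 mod 53. 51⁻¹ ≡ 26 (mod 53), so λ ≡ 27.
  x = λ² - 27 - 25 = 729 - 52 ≡ 41; y = λ·(27 - 41) - 10 ≡ 36. → (41, 36)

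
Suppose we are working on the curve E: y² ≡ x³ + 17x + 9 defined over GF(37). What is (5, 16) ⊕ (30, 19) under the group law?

(5, 16) + (30, 19). λ = (19 - 16)/(30 - 5) ≡ 3/25 mod 37. 25⁻¹ ≡ 3 (mod 37), so λ ≡ 9.
  x = λ² - 5 - 30 = 81 - 35 ≡ 9; y = λ·(5 - 9) - 16 ≡ 22. → (9, 22)

(9, 22)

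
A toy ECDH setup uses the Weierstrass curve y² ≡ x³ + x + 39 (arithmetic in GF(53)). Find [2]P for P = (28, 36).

(43, 6)

tangent at (28, 36): λ = (3·28² + 1)/(2·36) ≡ 21/19. 19⁻¹ ≡ 14 (mod 53), so λ ≡ 21·14 ≡ 29.
  x = λ² - 28 - 28 = 841 - 56 ≡ 43; y = λ·(28 - 43) - 36 ≡ 6. → (43, 6)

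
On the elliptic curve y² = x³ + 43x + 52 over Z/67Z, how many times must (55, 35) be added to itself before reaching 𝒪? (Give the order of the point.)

2P: tangent at (55, 35): λ = (3·55² + 43)/(2·35) ≡ 6/3. 3⁻¹ ≡ 45 (mod 67), so λ ≡ 6·45 ≡ 2.
  x = λ² - 55 - 55 = 4 - 110 ≡ 28; y = λ·(55 - 28) - 35 ≡ 19. → (28, 19)
3P: (28, 19) + (55, 35). λ = (35 - 19)/(55 - 28) ≡ 16/27 mod 67. 27⁻¹ ≡ 5 (mod 67) since 27·5 = 135 ≡ 1, so λ ≡ 13.
  x = λ² - 28 - 55 = 169 - 83 ≡ 19; y = λ·(28 - 19) - 19 ≡ 31. → (19, 31)
4P: (19, 31) + (55, 35). λ = (35 - 31)/(55 - 19) ≡ 4/36 mod 67. 36⁻¹ ≡ 54 (mod 67) since 36·54 = 1944 ≡ 1, so λ ≡ 15.
  x = λ² - 19 - 55 = 225 - 74 ≡ 17; y = λ·(19 - 17) - 31 ≡ 66. → (17, 66)
5P: (17, 66) + (55, 35). λ = (35 - 66)/(55 - 17) ≡ 36/38 mod 67. 38⁻¹ ≡ 30 (mod 67), so λ ≡ 8.
  x = λ² - 17 - 55 = 64 - 72 ≡ 59; y = λ·(17 - 59) - 66 ≡ 0. → (59, 0)
6P: (59, 0) + (55, 35). λ = (35 - 0)/(55 - 59) ≡ 35/63 mod 67. 63⁻¹ ≡ 50 (mod 67) since 63·50 = 3150 ≡ 1, so λ ≡ 8.
  x = λ² - 59 - 55 = 64 - 114 ≡ 17; y = λ·(59 - 17) - 0 ≡ 1. → (17, 1)
7P: (17, 1) + (55, 35). λ = (35 - 1)/(55 - 17) ≡ 34/38 mod 67. 38⁻¹ ≡ 30 (mod 67), so λ ≡ 15.
  x = λ² - 17 - 55 = 225 - 72 ≡ 19; y = λ·(17 - 19) - 1 ≡ 36. → (19, 36)
8P: (19, 36) + (55, 35). λ = (35 - 36)/(55 - 19) ≡ 66/36 mod 67. 36⁻¹ ≡ 54 (mod 67), so λ ≡ 13.
  x = λ² - 19 - 55 = 169 - 74 ≡ 28; y = λ·(19 - 28) - 36 ≡ 48. → (28, 48)
9P: (28, 48) + (55, 35). λ = (35 - 48)/(55 - 28) ≡ 54/27 mod 67. 27⁻¹ ≡ 5 (mod 67) since 27·5 = 135 ≡ 1, so λ ≡ 2.
  x = λ² - 28 - 55 = 4 - 83 ≡ 55; y = λ·(28 - 55) - 48 ≡ 32. → (55, 32)
10P: (55, 32) + (55, 35): same x and y₁ ≡ -y₂, so the sum is 𝒪.
10P = 𝒪, so the order is 10.

10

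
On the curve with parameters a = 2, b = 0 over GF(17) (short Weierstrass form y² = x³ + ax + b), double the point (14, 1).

(8, 1)

tangent at (14, 1): λ = (3·14² + 2)/(2·1) ≡ 12/2. 2⁻¹ ≡ 9 (mod 17), so λ ≡ 12·9 ≡ 6.
  x = λ² - 14 - 14 = 36 - 28 ≡ 8; y = λ·(14 - 8) - 1 ≡ 1. → (8, 1)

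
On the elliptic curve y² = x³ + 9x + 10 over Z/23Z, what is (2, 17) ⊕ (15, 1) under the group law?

(2, 17) + (15, 1). λ = (1 - 17)/(15 - 2) ≡ 7/13 mod 23. 13⁻¹ ≡ 16 (mod 23), so λ ≡ 20.
  x = λ² - 2 - 15 = 400 - 17 ≡ 15; y = λ·(2 - 15) - 17 ≡ 22. → (15, 22)

(15, 22)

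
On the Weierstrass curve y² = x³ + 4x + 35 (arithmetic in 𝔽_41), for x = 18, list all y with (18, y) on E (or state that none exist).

none

x³ + 4x + 35 = 5939 ≡ 35 (mod 41).
35 is a non-residue mod 41; no y exists.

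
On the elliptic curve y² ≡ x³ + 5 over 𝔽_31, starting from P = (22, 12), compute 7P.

Double-and-add on 7 = (111)₂. Start with P = (22, 12) for the leading 1-bit.
double: tangent at (22, 12): λ = (3·22² + 0)/(2·12) ≡ 26/24. 24⁻¹ ≡ 22 (mod 31), so λ ≡ 26·22 ≡ 14.
  x = λ² - 22 - 22 = 196 - 44 ≡ 28; y = λ·(22 - 28) - 12 ≡ 28. → (28, 28)
add P: (28, 28) + (22, 12). λ = (12 - 28)/(22 - 28) ≡ 15/25 mod 31. 25⁻¹ ≡ 5 (mod 31) since 25·5 = 125 ≡ 1, so λ ≡ 13.
  x = λ² - 28 - 22 = 169 - 50 ≡ 26; y = λ·(28 - 26) - 28 ≡ 29. → (26, 29)
double: tangent at (26, 29): λ = (3·26² + 0)/(2·29) ≡ 13/27. 27⁻¹ ≡ 23 (mod 31), so λ ≡ 13·23 ≡ 20.
  x = λ² - 26 - 26 = 400 - 52 ≡ 7; y = λ·(26 - 7) - 29 ≡ 10. → (7, 10)
add P: (7, 10) + (22, 12). λ = (12 - 10)/(22 - 7) ≡ 2/15 mod 31. 15⁻¹ ≡ 29 (mod 31), so λ ≡ 27.
  x = λ² - 7 - 22 = 729 - 29 ≡ 18; y = λ·(7 - 18) - 10 ≡ 3. → (18, 3)

(18, 3)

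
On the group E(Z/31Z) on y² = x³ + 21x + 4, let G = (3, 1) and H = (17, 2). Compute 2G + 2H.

First 2G:
Repeated addition: build up to 2G.
2G: tangent at (3, 1): λ = (3·3² + 21)/(2·1) ≡ 17/2. 2⁻¹ ≡ 16 (mod 31) since 2·16 = 32 ≡ 1, so λ ≡ 17·16 ≡ 24.
  x = λ² - 3 - 3 = 576 - 6 ≡ 12; y = λ·(3 - 12) - 1 ≡ 0. → (12, 0)
2G = (12, 0).
Next 2H:
Repeated addition: build up to 2H.
2H: tangent at (17, 2): λ = (3·17² + 21)/(2·2) ≡ 20/4. 4⁻¹ ≡ 8 (mod 31), so λ ≡ 20·8 ≡ 5.
  x = λ² - 17 - 17 = 25 - 34 ≡ 22; y = λ·(17 - 22) - 2 ≡ 4. → (22, 4)
2H = (22, 4).
Finally 2G + 2H:
(12, 0) + (22, 4). λ = (4 - 0)/(22 - 12) ≡ 4/10 mod 31. 10⁻¹ ≡ 28 (mod 31), so λ ≡ 19.
  x = λ² - 12 - 22 = 361 - 34 ≡ 17; y = λ·(12 - 17) - 0 ≡ 29. → (17, 29)

(17, 29)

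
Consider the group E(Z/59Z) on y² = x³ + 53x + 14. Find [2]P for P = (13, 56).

(58, 14)

tangent at (13, 56): λ = (3·13² + 53)/(2·56) ≡ 29/53. 53⁻¹ ≡ 49 (mod 59), so λ ≡ 29·49 ≡ 5.
  x = λ² - 13 - 13 = 25 - 26 ≡ 58; y = λ·(13 - 58) - 56 ≡ 14. → (58, 14)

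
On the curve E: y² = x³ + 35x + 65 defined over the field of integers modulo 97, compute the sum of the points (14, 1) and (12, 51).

(17, 74)

(14, 1) + (12, 51). λ = (51 - 1)/(12 - 14) ≡ 50/95 mod 97. 95⁻¹ ≡ 48 (mod 97) since 95·48 = 4560 ≡ 1, so λ ≡ 72.
  x = λ² - 14 - 12 = 5184 - 26 ≡ 17; y = λ·(14 - 17) - 1 ≡ 74. → (17, 74)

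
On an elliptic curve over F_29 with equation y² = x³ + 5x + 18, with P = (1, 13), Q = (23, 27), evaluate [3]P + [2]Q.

First 3P:
Repeated addition: build up to 3P.
2P: tangent at (1, 13): λ = (3·1² + 5)/(2·13) ≡ 8/26. 26⁻¹ ≡ 19 (mod 29), so λ ≡ 8·19 ≡ 7.
  x = λ² - 1 - 1 = 49 - 2 ≡ 18; y = λ·(1 - 18) - 13 ≡ 13. → (18, 13)
3P: (18, 13) + (1, 13). λ = (13 - 13)/(1 - 18) ≡ 0/12 mod 29. 12⁻¹ ≡ 17 (mod 29) since 12·17 = 204 ≡ 1, so λ ≡ 0.
  x = λ² - 18 - 1 = 0 - 19 ≡ 10; y = λ·(18 - 10) - 13 ≡ 16. → (10, 16)
3P = (10, 16).
Next 2Q:
Repeated addition: build up to 2Q.
2Q: tangent at (23, 27): λ = (3·23² + 5)/(2·27) ≡ 26/25. 25⁻¹ ≡ 7 (mod 29), so λ ≡ 26·7 ≡ 8.
  x = λ² - 23 - 23 = 64 - 46 ≡ 18; y = λ·(23 - 18) - 27 ≡ 13. → (18, 13)
2Q = (18, 13).
Finally 3P + 2Q:
(10, 16) + (18, 13). λ = (13 - 16)/(18 - 10) ≡ 26/8 mod 29. 8⁻¹ ≡ 11 (mod 29), so λ ≡ 25.
  x = λ² - 10 - 18 = 625 - 28 ≡ 17; y = λ·(10 - 17) - 16 ≡ 12. → (17, 12)

(17, 12)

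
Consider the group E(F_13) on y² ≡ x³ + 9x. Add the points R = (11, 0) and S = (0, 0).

(2, 0)

(11, 0) + (0, 0). λ = (0 - 0)/(0 - 11) ≡ 0/2 mod 13. 2⁻¹ ≡ 7 (mod 13), so λ ≡ 0.
  x = λ² - 11 - 0 = 0 - 11 ≡ 2; y = λ·(11 - 2) - 0 ≡ 0. → (2, 0)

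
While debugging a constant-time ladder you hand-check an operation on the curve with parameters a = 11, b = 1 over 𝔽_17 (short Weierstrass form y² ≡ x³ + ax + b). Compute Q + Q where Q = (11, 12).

tangent at (11, 12): λ = (3·11² + 11)/(2·12) ≡ 0/7. 7⁻¹ ≡ 5 (mod 17), so λ ≡ 0·5 ≡ 0.
  x = λ² - 11 - 11 = 0 - 22 ≡ 12; y = λ·(11 - 12) - 12 ≡ 5. → (12, 5)

(12, 5)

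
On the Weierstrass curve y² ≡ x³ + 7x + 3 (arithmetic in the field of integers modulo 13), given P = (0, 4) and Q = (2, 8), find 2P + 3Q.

(2, 5)

First 2P:
Repeated addition: build up to 2P.
2P: tangent at (0, 4): λ = (3·0² + 7)/(2·4) ≡ 7/8. 8⁻¹ ≡ 5 (mod 13), so λ ≡ 7·5 ≡ 9.
  x = λ² - 0 - 0 = 81 - 0 ≡ 3; y = λ·(0 - 3) - 4 ≡ 8. → (3, 8)
2P = (3, 8).
Next 3Q:
Repeated addition: build up to 3Q.
2Q: tangent at (2, 8): λ = (3·2² + 7)/(2·8) ≡ 6/3. 3⁻¹ ≡ 9 (mod 13), so λ ≡ 6·9 ≡ 2.
  x = λ² - 2 - 2 = 4 - 4 ≡ 0; y = λ·(2 - 0) - 8 ≡ 9. → (0, 9)
3Q: (0, 9) + (2, 8). λ = (8 - 9)/(2 - 0) ≡ 12/2 mod 13. 2⁻¹ ≡ 7 (mod 13), so λ ≡ 6.
  x = λ² - 0 - 2 = 36 - 2 ≡ 8; y = λ·(0 - 8) - 9 ≡ 8. → (8, 8)
3Q = (8, 8).
Finally 2P + 3Q:
(3, 8) + (8, 8). λ = (8 - 8)/(8 - 3) ≡ 0/5 mod 13. 5⁻¹ ≡ 8 (mod 13), so λ ≡ 0.
  x = λ² - 3 - 8 = 0 - 11 ≡ 2; y = λ·(3 - 2) - 8 ≡ 5. → (2, 5)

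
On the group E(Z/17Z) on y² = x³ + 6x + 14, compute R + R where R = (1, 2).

tangent at (1, 2): λ = (3·1² + 6)/(2·2) ≡ 9/4. 4⁻¹ ≡ 13 (mod 17) since 4·13 = 52 ≡ 1, so λ ≡ 9·13 ≡ 15.
  x = λ² - 1 - 1 = 225 - 2 ≡ 2; y = λ·(1 - 2) - 2 ≡ 0. → (2, 0)

(2, 0)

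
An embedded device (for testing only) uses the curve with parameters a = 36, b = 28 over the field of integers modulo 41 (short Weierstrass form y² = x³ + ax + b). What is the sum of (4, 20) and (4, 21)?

O

The two points share x = 4 and their y-coordinates satisfy 20 + 21 ≡ 0 (mod 41), so they are inverses. Their sum is O.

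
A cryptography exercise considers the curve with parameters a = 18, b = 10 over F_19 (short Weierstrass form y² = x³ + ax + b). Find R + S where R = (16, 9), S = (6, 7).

(16, 9) + (6, 7). λ = (7 - 9)/(6 - 16) ≡ 17/9 mod 19. 9⁻¹ ≡ 17 (mod 19), so λ ≡ 4.
  x = λ² - 16 - 6 = 16 - 22 ≡ 13; y = λ·(16 - 13) - 9 ≡ 3. → (13, 3)

(13, 3)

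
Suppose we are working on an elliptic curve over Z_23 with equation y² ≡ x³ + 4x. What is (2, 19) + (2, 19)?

(0, 0)

tangent at (2, 19): λ = (3·2² + 4)/(2·19) ≡ 16/15. 15⁻¹ ≡ 20 (mod 23), so λ ≡ 16·20 ≡ 21.
  x = λ² - 2 - 2 = 441 - 4 ≡ 0; y = λ·(2 - 0) - 19 ≡ 0. → (0, 0)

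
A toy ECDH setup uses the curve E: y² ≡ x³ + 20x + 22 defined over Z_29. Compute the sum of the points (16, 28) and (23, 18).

(24, 0)

(16, 28) + (23, 18). λ = (18 - 28)/(23 - 16) ≡ 19/7 mod 29. 7⁻¹ ≡ 25 (mod 29), so λ ≡ 11.
  x = λ² - 16 - 23 = 121 - 39 ≡ 24; y = λ·(16 - 24) - 28 ≡ 0. → (24, 0)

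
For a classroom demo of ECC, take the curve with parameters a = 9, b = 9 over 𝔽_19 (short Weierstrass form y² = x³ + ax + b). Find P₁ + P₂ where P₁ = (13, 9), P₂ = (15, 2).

(8, 2)

(13, 9) + (15, 2). λ = (2 - 9)/(15 - 13) ≡ 12/2 mod 19. 2⁻¹ ≡ 10 (mod 19) since 2·10 = 20 ≡ 1, so λ ≡ 6.
  x = λ² - 13 - 15 = 36 - 28 ≡ 8; y = λ·(13 - 8) - 9 ≡ 2. → (8, 2)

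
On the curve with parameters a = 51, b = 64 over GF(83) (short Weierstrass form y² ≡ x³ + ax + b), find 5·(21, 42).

(53, 70)

Write G = (21, 42).
Repeated addition: build up to 5G.
2G: tangent at (21, 42): λ = (3·21² + 51)/(2·42) ≡ 46/1. 1⁻¹ ≡ 1 (mod 83) since 1·1 = 1 ≡ 1, so λ ≡ 46·1 ≡ 46.
  x = λ² - 21 - 21 = 2116 - 42 ≡ 82; y = λ·(21 - 82) - 42 ≡ 57. → (82, 57)
3G: (82, 57) + (21, 42). λ = (42 - 57)/(21 - 82) ≡ 68/22 mod 83. 22⁻¹ ≡ 34 (mod 83) since 22·34 = 748 ≡ 1, so λ ≡ 71.
  x = λ² - 82 - 21 = 5041 - 103 ≡ 41; y = λ·(82 - 41) - 57 ≡ 32. → (41, 32)
4G: (41, 32) + (21, 42). λ = (42 - 32)/(21 - 41) ≡ 10/63 mod 83. 63⁻¹ ≡ 29 (mod 83) since 63·29 = 1827 ≡ 1, so λ ≡ 41.
  x = λ² - 41 - 21 = 1681 - 62 ≡ 42; y = λ·(41 - 42) - 32 ≡ 10. → (42, 10)
5G: (42, 10) + (21, 42). λ = (42 - 10)/(21 - 42) ≡ 32/62 mod 83. 62⁻¹ ≡ 79 (mod 83) since 62·79 = 4898 ≡ 1, so λ ≡ 38.
  x = λ² - 42 - 21 = 1444 - 63 ≡ 53; y = λ·(42 - 53) - 10 ≡ 70. → (53, 70)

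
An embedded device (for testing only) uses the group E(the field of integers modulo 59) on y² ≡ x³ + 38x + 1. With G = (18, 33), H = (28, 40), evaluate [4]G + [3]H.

(20, 18)

First 4G:
Repeated addition: build up to 4G.
2G: tangent at (18, 33): λ = (3·18² + 38)/(2·33) ≡ 7/7. 7⁻¹ ≡ 17 (mod 59) since 7·17 = 119 ≡ 1, so λ ≡ 7·17 ≡ 1.
  x = λ² - 18 - 18 = 1 - 36 ≡ 24; y = λ·(18 - 24) - 33 ≡ 20. → (24, 20)
3G: (24, 20) + (18, 33). λ = (33 - 20)/(18 - 24) ≡ 13/53 mod 59. 53⁻¹ ≡ 49 (mod 59), so λ ≡ 47.
  x = λ² - 24 - 18 = 2209 - 42 ≡ 43; y = λ·(24 - 43) - 20 ≡ 31. → (43, 31)
4G: (43, 31) + (18, 33). λ = (33 - 31)/(18 - 43) ≡ 2/34 mod 59. 34⁻¹ ≡ 33 (mod 59), so λ ≡ 7.
  x = λ² - 43 - 18 = 49 - 61 ≡ 47; y = λ·(43 - 47) - 31 ≡ 0. → (47, 0)
4G = (47, 0).
Next 3H:
Repeated addition: build up to 3H.
2H: tangent at (28, 40): λ = (3·28² + 38)/(2·40) ≡ 30/21. 21⁻¹ ≡ 45 (mod 59), so λ ≡ 30·45 ≡ 52.
  x = λ² - 28 - 28 = 2704 - 56 ≡ 52; y = λ·(28 - 52) - 40 ≡ 10. → (52, 10)
3H: (52, 10) + (28, 40). λ = (40 - 10)/(28 - 52) ≡ 30/35 mod 59. 35⁻¹ ≡ 27 (mod 59), so λ ≡ 43.
  x = λ² - 52 - 28 = 1849 - 80 ≡ 58; y = λ·(52 - 58) - 10 ≡ 27. → (58, 27)
3H = (58, 27).
Finally 4G + 3H:
(47, 0) + (58, 27). λ = (27 - 0)/(58 - 47) ≡ 27/11 mod 59. 11⁻¹ ≡ 43 (mod 59) since 11·43 = 473 ≡ 1, so λ ≡ 40.
  x = λ² - 47 - 58 = 1600 - 105 ≡ 20; y = λ·(47 - 20) - 0 ≡ 18. → (20, 18)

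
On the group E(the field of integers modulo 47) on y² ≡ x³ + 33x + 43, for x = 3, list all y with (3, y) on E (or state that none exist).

x³ + 33x + 43 = 169 ≡ 28 (mod 47).
Square roots of 28 mod 47: 13 and 34 (since 13² = 169 ≡ 28).

13, 34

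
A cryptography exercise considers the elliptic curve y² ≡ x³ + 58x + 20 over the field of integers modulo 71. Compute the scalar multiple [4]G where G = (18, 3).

(3, 24)

Double-and-add on 4 = (100)₂. Start with G = (18, 3) for the leading 1-bit.
double: tangent at (18, 3): λ = (3·18² + 58)/(2·3) ≡ 36/6. 6⁻¹ ≡ 12 (mod 71) since 6·12 = 72 ≡ 1, so λ ≡ 36·12 ≡ 6.
  x = λ² - 18 - 18 = 36 - 36 ≡ 0; y = λ·(18 - 0) - 3 ≡ 34. → (0, 34)
double: tangent at (0, 34): λ = (3·0² + 58)/(2·34) ≡ 58/68. 68⁻¹ ≡ 47 (mod 71), so λ ≡ 58·47 ≡ 28.
  x = λ² - 0 - 0 = 784 - 0 ≡ 3; y = λ·(0 - 3) - 34 ≡ 24. → (3, 24)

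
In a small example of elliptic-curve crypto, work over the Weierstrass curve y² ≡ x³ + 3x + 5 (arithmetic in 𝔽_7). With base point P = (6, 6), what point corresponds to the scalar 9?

Repeated addition: build up to 9P.
2P: tangent at (6, 6): λ = (3·6² + 3)/(2·6) ≡ 6/5. 5⁻¹ ≡ 3 (mod 7), so λ ≡ 6·3 ≡ 4.
  x = λ² - 6 - 6 = 16 - 12 ≡ 4; y = λ·(6 - 4) - 6 ≡ 2. → (4, 2)
3P: (4, 2) + (6, 6). λ = (6 - 2)/(6 - 4) ≡ 4/2 mod 7. 2⁻¹ ≡ 4 (mod 7), so λ ≡ 2.
  x = λ² - 4 - 6 = 4 - 10 ≡ 1; y = λ·(4 - 1) - 2 ≡ 4. → (1, 4)
4P: (1, 4) + (6, 6). λ = (6 - 4)/(6 - 1) ≡ 2/5 mod 7. 5⁻¹ ≡ 3 (mod 7), so λ ≡ 6.
  x = λ² - 1 - 6 = 36 - 7 ≡ 1; y = λ·(1 - 1) - 4 ≡ 3. → (1, 3)
5P: (1, 3) + (6, 6). λ = (6 - 3)/(6 - 1) ≡ 3/5 mod 7. 5⁻¹ ≡ 3 (mod 7), so λ ≡ 2.
  x = λ² - 1 - 6 = 4 - 7 ≡ 4; y = λ·(1 - 4) - 3 ≡ 5. → (4, 5)
6P: (4, 5) + (6, 6). λ = (6 - 5)/(6 - 4) ≡ 1/2 mod 7. 2⁻¹ ≡ 4 (mod 7), so λ ≡ 4.
  x = λ² - 4 - 6 = 16 - 10 ≡ 6; y = λ·(4 - 6) - 5 ≡ 1. → (6, 1)
7P: (6, 1) + (6, 6): same x and y₁ ≡ -y₂, so the sum is O.
8P: O + (6, 6) = (6, 6) (identity).
9P: tangent at (6, 6): λ = (3·6² + 3)/(2·6) ≡ 6/5. 5⁻¹ ≡ 3 (mod 7), so λ ≡ 6·3 ≡ 4.
  x = λ² - 6 - 6 = 16 - 12 ≡ 4; y = λ·(6 - 4) - 6 ≡ 2. → (4, 2)

(4, 2)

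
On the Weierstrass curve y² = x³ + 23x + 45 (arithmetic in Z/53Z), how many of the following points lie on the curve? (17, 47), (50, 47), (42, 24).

0

(17, 47): 47² ≡ 36, rhs ≡ 49 → off.
(50, 47): 47² ≡ 36, rhs ≡ 2 → off.
(42, 24): 24² ≡ 46, rhs ≡ 51 → off.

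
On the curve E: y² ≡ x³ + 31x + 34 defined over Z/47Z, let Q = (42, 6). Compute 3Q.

(0, 38)

Repeated addition: build up to 3Q.
2Q: tangent at (42, 6): λ = (3·42² + 31)/(2·6) ≡ 12/12. 12⁻¹ ≡ 4 (mod 47), so λ ≡ 12·4 ≡ 1.
  x = λ² - 42 - 42 = 1 - 84 ≡ 11; y = λ·(42 - 11) - 6 ≡ 25. → (11, 25)
3Q: (11, 25) + (42, 6). λ = (6 - 25)/(42 - 11) ≡ 28/31 mod 47. 31⁻¹ ≡ 44 (mod 47), so λ ≡ 10.
  x = λ² - 11 - 42 = 100 - 53 ≡ 0; y = λ·(11 - 0) - 25 ≡ 38. → (0, 38)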